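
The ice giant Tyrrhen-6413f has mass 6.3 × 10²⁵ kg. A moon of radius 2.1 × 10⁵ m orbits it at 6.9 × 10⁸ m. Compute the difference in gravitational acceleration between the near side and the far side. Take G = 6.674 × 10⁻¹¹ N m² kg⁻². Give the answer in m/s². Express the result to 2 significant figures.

1.1 × 10⁻⁵ m/s²

Near-to-far spans 2r, so the tidal difference is twice the near-to-center value: 4GMr/d³.
a_tidal = 4GMr/d³
        = 4 × (6.674 × 10⁻¹¹) × (6.3 × 10²⁵) × (2.1 × 10⁵) / (6.9 × 10⁸)³
        = 1.1 × 10⁻⁵ m/s²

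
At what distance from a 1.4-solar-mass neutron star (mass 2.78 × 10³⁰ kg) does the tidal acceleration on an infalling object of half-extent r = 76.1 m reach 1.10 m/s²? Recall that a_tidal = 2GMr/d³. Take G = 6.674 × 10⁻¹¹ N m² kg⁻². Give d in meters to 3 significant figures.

2.95 × 10⁷ m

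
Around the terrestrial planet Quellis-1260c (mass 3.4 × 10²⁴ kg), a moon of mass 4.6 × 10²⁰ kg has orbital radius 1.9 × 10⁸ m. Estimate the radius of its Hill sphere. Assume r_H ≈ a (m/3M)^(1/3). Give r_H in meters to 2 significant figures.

r_H ≈ a (m/3M)^(1/3)
    = (1.9 × 10⁸) × (4.6 × 10²⁰ / (3 × 3.4 × 10²⁴))^(1/3)
    = 6.8 × 10⁶ m

6.8 × 10⁶ m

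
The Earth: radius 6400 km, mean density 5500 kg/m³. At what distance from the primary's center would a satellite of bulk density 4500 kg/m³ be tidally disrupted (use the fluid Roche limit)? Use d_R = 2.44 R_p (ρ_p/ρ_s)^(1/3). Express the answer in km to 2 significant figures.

17000 km

d_R = 2.44 × 6400 km × (5500/4500)^(1/3)
    = 17000 km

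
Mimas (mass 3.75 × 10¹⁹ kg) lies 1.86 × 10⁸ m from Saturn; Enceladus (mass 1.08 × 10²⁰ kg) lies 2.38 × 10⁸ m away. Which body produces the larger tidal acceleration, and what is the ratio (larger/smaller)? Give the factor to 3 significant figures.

Enceladus, by a factor of ≈ 1.37

Compare M/d³ for the two perturbers:
Mimas: (3.75 × 10¹⁹) / (1.86 × 10⁸)³ = 5.828 × 10⁻⁶
Enceladus: (1.08 × 10²⁰) / (2.38 × 10⁸)³ = 8.011 × 10⁻⁶
Ratio (larger/smaller) = 1.37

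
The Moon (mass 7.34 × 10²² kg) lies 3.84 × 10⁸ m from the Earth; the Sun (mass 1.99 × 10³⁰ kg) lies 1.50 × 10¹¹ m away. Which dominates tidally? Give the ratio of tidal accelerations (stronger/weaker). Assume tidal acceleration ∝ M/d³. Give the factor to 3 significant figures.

Tidal acceleration ∝ M/d³, so compare M/d³ for each.
The Moon: (7.34 × 10²²) / (3.84 × 10⁸)³ = 1.296 × 10⁻³
The Sun: (1.99 × 10³⁰) / (1.50 × 10¹¹)³ = 5.896 × 10⁻⁴
Ratio (larger/smaller) = 2.20

The Moon, by a factor of ≈ 2.20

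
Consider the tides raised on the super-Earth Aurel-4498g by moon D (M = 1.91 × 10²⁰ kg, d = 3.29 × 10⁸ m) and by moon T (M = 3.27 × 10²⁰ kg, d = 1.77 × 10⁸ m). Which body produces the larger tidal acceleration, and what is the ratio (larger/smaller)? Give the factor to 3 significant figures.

Moon T, by a factor of ≈ 11.0

Tidal acceleration ∝ M/d³, so compare M/d³ for each.
Moon D: (1.91 × 10²⁰) / (3.29 × 10⁸)³ = 5.363 × 10⁻⁶
Moon T: (3.27 × 10²⁰) / (1.77 × 10⁸)³ = 5.897 × 10⁻⁵
Ratio (larger/smaller) = 11.0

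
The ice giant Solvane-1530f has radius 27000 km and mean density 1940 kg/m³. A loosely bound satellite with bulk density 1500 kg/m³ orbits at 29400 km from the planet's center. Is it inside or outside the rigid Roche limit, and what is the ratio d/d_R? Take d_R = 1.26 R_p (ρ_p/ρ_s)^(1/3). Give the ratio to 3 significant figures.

inside; d/d_R ≈ 0.793

d_R = 1.26 × (27000 km) × (1940/1500)^(1/3) = 37070 km
d/d_R = (29400) / (37070) = 0.793
Since d/d_R < 1, the body is inside the Roche limit.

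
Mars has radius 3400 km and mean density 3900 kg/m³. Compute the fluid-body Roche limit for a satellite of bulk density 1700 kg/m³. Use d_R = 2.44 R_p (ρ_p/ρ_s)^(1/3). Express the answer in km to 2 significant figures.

d_R = 2.44 × 3400 km × (3900/1700)^(1/3)
    = 11000 km

11000 km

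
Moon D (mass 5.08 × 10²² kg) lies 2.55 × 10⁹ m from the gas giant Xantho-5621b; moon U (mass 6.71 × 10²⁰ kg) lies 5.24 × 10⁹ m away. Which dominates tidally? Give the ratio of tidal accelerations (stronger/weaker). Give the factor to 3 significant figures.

Tidal acceleration ∝ M/d³, so compare M/d³ for each.
Moon D: (5.08 × 10²²) / (2.55 × 10⁹)³ = 3.064 × 10⁻⁶
Moon U: (6.71 × 10²⁰) / (5.24 × 10⁹)³ = 4.664 × 10⁻⁹
Ratio (larger/smaller) = 657

Moon D, by a factor of ≈ 657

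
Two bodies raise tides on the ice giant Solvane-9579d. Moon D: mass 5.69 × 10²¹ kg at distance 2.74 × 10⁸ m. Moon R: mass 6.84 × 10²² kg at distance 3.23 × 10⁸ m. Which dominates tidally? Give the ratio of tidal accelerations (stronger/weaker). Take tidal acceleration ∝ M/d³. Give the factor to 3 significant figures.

Moon R, by a factor of ≈ 7.34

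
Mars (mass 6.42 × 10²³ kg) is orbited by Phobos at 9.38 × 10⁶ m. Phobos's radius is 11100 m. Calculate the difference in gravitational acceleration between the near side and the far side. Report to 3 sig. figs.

2.31 × 10⁻³ m/s²

Near-to-far spans 2r, so the tidal difference is twice the near-to-center value: 4GMr/d³.
Δa = 4GMr/d³
   = 4 × (6.674 × 10⁻¹¹) × (6.42 × 10²³) × (11100) / (9.38 × 10⁶)³
   = 2.31 × 10⁻³ m/s²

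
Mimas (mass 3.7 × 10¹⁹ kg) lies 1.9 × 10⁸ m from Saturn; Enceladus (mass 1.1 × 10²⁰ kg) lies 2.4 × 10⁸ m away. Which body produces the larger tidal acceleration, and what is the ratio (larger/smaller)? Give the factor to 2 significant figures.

The tide-raising term goes as M/d³ (the gradient of a 1/d² field).
Mimas: (3.7 × 10¹⁹) / (1.9 × 10⁸)³ = 5.394 × 10⁻⁶
Enceladus: (1.1 × 10²⁰) / (2.4 × 10⁸)³ = 7.957 × 10⁻⁶
Ratio (larger/smaller) = 1.5

Enceladus, by a factor of ≈ 1.5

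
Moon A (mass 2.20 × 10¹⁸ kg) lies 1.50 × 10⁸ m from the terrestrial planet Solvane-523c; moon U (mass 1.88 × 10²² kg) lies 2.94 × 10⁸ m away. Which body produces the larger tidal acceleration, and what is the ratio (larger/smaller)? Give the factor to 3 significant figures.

Tidal stretch scales as M/d³; compute that for each body.
Moon A: (2.20 × 10¹⁸) / (1.50 × 10⁸)³ = 6.519 × 10⁻⁷
Moon U: (1.88 × 10²²) / (2.94 × 10⁸)³ = 7.398 × 10⁻⁴
Ratio (larger/smaller) = 1130

Moon U, by a factor of ≈ 1130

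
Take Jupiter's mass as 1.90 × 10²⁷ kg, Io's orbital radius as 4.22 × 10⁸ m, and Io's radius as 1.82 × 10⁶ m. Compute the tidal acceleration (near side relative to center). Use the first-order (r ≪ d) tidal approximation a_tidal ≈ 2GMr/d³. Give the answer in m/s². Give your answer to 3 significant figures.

The tidal stretch is the gradient of GM/d² times the body's extent r, hence the 1/d³ dependence.
a_tidal = 2GMr/d³
        = 2 × (6.674 × 10⁻¹¹) × (1.90 × 10²⁷) × (1.82 × 10⁶) / (4.22 × 10⁸)³
        = 6.14 × 10⁻³ m/s²

6.14 × 10⁻³ m/s²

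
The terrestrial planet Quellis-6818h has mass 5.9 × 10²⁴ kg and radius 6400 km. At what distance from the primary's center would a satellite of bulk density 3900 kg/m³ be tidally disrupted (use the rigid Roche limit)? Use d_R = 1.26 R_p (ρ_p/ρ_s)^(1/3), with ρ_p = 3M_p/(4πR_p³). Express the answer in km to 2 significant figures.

9000 km

ρ_p = 3M_p/(4πR_p³) = 3 × (5.9 × 10²⁴) / (4π × (6.4 × 10⁶ m)³) = 5400 kg/m³
d_R = 1.26 × 6400 km × (5400/3900)^(1/3)
    = 9000 km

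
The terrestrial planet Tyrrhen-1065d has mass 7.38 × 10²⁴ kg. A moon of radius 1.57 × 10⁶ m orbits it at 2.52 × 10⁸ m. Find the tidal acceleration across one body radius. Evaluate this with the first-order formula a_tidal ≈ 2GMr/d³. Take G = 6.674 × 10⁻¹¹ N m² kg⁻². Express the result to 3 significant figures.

Since r ≪ d, expand the inverse-square field across one radius to get the leading 2GMr/d³ term.
Δa = 2GMr/d³
   = 2 × (6.674 × 10⁻¹¹) × (7.38 × 10²⁴) × (1.57 × 10⁶) / (2.52 × 10⁸)³
   = 9.66 × 10⁻⁵ m/s²

9.66 × 10⁻⁵ m/s²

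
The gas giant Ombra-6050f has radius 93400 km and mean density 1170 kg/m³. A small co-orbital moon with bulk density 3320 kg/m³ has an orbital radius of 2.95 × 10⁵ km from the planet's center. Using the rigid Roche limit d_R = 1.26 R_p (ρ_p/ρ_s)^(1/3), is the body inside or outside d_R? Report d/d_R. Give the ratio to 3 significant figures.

d_R = 1.26 × (93400 km) × (1170/3320)^(1/3) = 83130 km
d/d_R = (2.95 × 10⁵) / (83130) = 3.55
Since d/d_R > 1, the body is outside the Roche limit.

outside; d/d_R ≈ 3.55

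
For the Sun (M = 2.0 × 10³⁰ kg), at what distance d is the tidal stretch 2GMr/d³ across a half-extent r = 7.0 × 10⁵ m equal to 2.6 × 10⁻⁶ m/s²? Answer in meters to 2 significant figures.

4.2 × 10¹⁰ m

2GMr/d³ = a_tidal  ⇒  d = (2GMr / a_tidal)^(1/3)
d = (2 × 6.674×10⁻¹¹ × (2.0 × 10³⁰) × (7.0 × 10⁵) / (2.6 × 10⁻⁶))^(1/3)
  = 4.2 × 10¹⁰ m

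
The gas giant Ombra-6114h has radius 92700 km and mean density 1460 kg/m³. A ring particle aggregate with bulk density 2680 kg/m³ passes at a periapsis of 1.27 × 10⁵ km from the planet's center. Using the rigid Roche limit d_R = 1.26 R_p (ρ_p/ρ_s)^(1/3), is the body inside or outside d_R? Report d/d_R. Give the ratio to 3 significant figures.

d_R = 1.26 × (92700 km) × (1460/2680)^(1/3) = 95390 km
d/d_R = (1.27 × 10⁵) / (95390) = 1.33
Since d/d_R > 1, the body is outside the Roche limit.

outside; d/d_R ≈ 1.33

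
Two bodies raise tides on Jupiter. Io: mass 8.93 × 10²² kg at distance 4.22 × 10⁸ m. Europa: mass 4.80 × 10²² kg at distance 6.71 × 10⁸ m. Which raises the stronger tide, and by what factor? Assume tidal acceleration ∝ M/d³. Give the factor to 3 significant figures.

The tide-raising term goes as M/d³ (the gradient of a 1/d² field).
Io: (8.93 × 10²²) / (4.22 × 10⁸)³ = 1.188 × 10⁻³
Europa: (4.80 × 10²²) / (6.71 × 10⁸)³ = 1.589 × 10⁻⁴
Ratio (larger/smaller) = 7.48

Io, by a factor of ≈ 7.48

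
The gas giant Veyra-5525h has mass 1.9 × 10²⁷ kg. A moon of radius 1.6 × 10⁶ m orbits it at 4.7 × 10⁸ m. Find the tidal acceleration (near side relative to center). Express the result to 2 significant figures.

Since r ≪ d, expand the inverse-square field across one radius to get the leading 2GMr/d³ term.
Δg = 2GMr/d³
   = 2 × (6.674 × 10⁻¹¹) × (1.9 × 10²⁷) × (1.6 × 10⁶) / (4.7 × 10⁸)³
   = 3.9 × 10⁻³ m/s²

3.9 × 10⁻³ m/s²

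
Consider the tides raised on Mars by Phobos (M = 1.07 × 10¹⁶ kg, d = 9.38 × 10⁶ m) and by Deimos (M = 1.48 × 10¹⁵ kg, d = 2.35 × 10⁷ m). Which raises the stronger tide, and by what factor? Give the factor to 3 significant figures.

Tidal acceleration ∝ M/d³, so compare M/d³ for each.
Phobos: (1.07 × 10¹⁶) / (9.38 × 10⁶)³ = 1.297 × 10⁻⁵
Deimos: (1.48 × 10¹⁵) / (2.35 × 10⁷)³ = 1.140 × 10⁻⁷
Ratio (larger/smaller) = 114

Phobos, by a factor of ≈ 114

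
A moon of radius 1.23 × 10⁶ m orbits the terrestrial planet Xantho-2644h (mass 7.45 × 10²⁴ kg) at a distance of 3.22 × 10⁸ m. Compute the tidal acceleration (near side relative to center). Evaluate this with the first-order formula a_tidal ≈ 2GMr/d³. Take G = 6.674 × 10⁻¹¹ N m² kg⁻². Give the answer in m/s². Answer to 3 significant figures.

Δg = 2GMr/d³
   = 2 × (6.674 × 10⁻¹¹) × (7.45 × 10²⁴) × (1.23 × 10⁶) / (3.22 × 10⁸)³
   = 3.66 × 10⁻⁵ m/s²

3.66 × 10⁻⁵ m/s²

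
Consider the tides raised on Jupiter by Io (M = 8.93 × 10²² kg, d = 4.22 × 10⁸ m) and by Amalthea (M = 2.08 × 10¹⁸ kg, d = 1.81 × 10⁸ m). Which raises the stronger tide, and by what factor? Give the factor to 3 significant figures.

Io, by a factor of ≈ 3390

Tidal stretch scales as M/d³; compute that for each body.
Io: (8.93 × 10²²) / (4.22 × 10⁸)³ = 1.188 × 10⁻³
Amalthea: (2.08 × 10¹⁸) / (1.81 × 10⁸)³ = 3.508 × 10⁻⁷
Ratio (larger/smaller) = 3390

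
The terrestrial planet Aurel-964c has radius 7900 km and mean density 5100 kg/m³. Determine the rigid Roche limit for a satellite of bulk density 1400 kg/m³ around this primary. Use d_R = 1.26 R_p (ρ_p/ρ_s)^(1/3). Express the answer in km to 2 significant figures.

15000 km

d_R = 1.26 × 7900 km × (5100/1400)^(1/3)
    = 15000 km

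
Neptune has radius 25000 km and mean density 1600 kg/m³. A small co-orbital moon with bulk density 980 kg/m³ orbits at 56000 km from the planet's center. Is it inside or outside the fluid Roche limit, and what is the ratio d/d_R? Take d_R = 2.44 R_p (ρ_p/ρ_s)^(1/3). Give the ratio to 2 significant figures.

inside; d/d_R ≈ 0.78

d_R = 2.44 × (25000 km) × (1600/980)^(1/3) = 71830 km
d/d_R = (56000) / (71830) = 0.78
Since d/d_R < 1, the body is inside the Roche limit.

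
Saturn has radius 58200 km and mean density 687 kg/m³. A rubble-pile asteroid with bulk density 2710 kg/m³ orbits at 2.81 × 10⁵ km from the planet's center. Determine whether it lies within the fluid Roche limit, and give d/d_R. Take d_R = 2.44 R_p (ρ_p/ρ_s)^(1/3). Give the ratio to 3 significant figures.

d_R = 2.44 × (58200 km) × (687/2710)^(1/3) = 89880 km
d/d_R = (2.81 × 10⁵) / (89880) = 3.13
Since d/d_R > 1, the body is outside the Roche limit.

outside; d/d_R ≈ 3.13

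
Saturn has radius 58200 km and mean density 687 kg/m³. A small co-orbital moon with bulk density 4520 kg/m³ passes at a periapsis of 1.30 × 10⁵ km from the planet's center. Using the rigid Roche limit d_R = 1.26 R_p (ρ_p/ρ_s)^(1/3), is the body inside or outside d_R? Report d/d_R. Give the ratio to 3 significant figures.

d_R = 1.26 × (58200 km) × (687/4520)^(1/3) = 39140 km
d/d_R = (1.30 × 10⁵) / (39140) = 3.32
Since d/d_R > 1, the body is outside the Roche limit.

outside; d/d_R ≈ 3.32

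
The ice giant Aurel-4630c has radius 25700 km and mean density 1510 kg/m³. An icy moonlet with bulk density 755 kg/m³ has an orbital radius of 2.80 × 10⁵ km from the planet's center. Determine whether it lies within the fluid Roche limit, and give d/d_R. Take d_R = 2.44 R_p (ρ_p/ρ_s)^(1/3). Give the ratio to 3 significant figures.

outside; d/d_R ≈ 3.54

d_R = 2.44 × (25700 km) × (1510/755)^(1/3) = 79010 km
d/d_R = (2.80 × 10⁵) / (79010) = 3.54
Since d/d_R > 1, the body is outside the Roche limit.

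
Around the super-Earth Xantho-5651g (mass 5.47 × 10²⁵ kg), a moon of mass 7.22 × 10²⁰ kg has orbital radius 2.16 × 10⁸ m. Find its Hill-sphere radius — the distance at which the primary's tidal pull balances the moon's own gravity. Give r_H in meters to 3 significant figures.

r_H ≈ a (m/3M)^(1/3)
    = (2.16 × 10⁸) × (7.22 × 10²⁰ / (3 × 5.47 × 10²⁵))^(1/3)
    = 3.54 × 10⁶ m

3.54 × 10⁶ m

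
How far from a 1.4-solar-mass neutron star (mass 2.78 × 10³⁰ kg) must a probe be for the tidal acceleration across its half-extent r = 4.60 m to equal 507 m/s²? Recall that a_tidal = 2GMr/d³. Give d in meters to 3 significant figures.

1.50 × 10⁶ m

2GMr/d³ = a_tidal  ⇒  d = (2GMr / a_tidal)^(1/3)
d = (2 × 6.674×10⁻¹¹ × (2.78 × 10³⁰) × (4.60) / (507))^(1/3)
  = 1.50 × 10⁶ m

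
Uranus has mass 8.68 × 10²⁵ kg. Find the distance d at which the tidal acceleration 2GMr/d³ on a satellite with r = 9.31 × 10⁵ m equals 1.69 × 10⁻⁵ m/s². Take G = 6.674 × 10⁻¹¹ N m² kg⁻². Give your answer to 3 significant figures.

8.61 × 10⁸ m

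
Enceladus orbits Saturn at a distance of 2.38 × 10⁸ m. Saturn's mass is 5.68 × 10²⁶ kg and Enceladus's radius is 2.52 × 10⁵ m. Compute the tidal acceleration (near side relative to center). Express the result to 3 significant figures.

1.42 × 10⁻³ m/s²

Δg = 2GMr/d³
   = 2 × (6.674 × 10⁻¹¹) × (5.68 × 10²⁶) × (2.52 × 10⁵) / (2.38 × 10⁸)³
   = 1.42 × 10⁻³ m/s²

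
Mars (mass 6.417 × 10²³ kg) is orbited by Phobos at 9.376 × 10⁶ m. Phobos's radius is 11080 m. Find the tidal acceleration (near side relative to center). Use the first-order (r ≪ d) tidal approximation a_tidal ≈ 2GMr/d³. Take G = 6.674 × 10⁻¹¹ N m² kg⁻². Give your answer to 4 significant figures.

a_tidal = 2GMr/d³
        = 2 × (6.674 × 10⁻¹¹) × (6.417 × 10²³) × (11080) / (9.376 × 10⁶)³
        = 1.151 × 10⁻³ m/s²

1.151 × 10⁻³ m/s²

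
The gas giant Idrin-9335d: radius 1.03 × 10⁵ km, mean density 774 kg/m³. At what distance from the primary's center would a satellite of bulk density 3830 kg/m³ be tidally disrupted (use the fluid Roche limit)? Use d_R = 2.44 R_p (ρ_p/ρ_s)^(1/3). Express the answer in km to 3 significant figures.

1.47 × 10⁵ km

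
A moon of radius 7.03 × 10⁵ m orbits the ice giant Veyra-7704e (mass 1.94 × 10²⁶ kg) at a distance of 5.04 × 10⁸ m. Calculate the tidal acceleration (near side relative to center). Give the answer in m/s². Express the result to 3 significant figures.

1.42 × 10⁻⁴ m/s²

Δg = 2GMr/d³
   = 2 × (6.674 × 10⁻¹¹) × (1.94 × 10²⁶) × (7.03 × 10⁵) / (5.04 × 10⁸)³
   = 1.42 × 10⁻⁴ m/s²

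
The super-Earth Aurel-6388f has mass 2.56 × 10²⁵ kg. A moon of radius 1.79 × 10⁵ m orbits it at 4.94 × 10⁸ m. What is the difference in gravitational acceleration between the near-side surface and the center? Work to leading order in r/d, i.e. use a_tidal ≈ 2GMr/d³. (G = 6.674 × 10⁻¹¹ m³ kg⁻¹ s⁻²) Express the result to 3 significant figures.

5.07 × 10⁻⁶ m/s²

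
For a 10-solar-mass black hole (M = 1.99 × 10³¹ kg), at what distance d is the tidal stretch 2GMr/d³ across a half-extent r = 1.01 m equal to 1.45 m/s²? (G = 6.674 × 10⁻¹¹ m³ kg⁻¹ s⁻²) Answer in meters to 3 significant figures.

1.23 × 10⁷ m

2GMr/d³ = a_tidal  ⇒  d = (2GMr / a_tidal)^(1/3)
d = (2 × 6.674×10⁻¹¹ × (1.99 × 10³¹) × (1.01) / (1.45))^(1/3)
  = 1.23 × 10⁷ m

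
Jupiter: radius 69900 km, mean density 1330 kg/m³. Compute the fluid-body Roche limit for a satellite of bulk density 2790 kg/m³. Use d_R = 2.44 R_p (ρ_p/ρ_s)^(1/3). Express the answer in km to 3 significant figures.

d_R = 2.44 × 69900 km × (1330/2790)^(1/3)
    = 1.33 × 10⁵ km

1.33 × 10⁵ km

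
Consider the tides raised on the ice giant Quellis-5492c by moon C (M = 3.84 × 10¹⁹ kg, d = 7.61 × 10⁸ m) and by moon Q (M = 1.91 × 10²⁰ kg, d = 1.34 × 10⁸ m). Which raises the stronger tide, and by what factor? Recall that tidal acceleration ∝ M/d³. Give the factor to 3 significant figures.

Tidal acceleration ∝ M/d³, so compare M/d³ for each.
Moon C: (3.84 × 10¹⁹) / (7.61 × 10⁸)³ = 8.713 × 10⁻⁸
Moon Q: (1.91 × 10²⁰) / (1.34 × 10⁸)³ = 7.938 × 10⁻⁵
Ratio (larger/smaller) = 911

Moon Q, by a factor of ≈ 911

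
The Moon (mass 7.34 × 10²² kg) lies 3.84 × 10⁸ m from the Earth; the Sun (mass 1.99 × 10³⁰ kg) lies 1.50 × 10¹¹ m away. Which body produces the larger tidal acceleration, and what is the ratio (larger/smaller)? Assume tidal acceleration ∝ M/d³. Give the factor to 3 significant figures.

The tide-raising term goes as M/d³ (the gradient of a 1/d² field).
The Moon: (7.34 × 10²²) / (3.84 × 10⁸)³ = 1.296 × 10⁻³
The Sun: (1.99 × 10³⁰) / (1.50 × 10¹¹)³ = 5.896 × 10⁻⁴
Ratio (larger/smaller) = 2.20

The Moon, by a factor of ≈ 2.20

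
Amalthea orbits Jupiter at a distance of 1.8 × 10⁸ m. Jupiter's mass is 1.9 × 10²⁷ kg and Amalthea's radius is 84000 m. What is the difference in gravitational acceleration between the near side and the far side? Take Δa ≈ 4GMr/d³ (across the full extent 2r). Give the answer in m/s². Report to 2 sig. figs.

Differencing GM/(d−r)² and GM/(d+r)² to first order in r/d gives 4GMr/d³.
Δg = 4GMr/d³
   = 4 × (6.674 × 10⁻¹¹) × (1.9 × 10²⁷) × (84000) / (1.8 × 10⁸)³
   = 7.3 × 10⁻³ m/s²

7.3 × 10⁻³ m/s²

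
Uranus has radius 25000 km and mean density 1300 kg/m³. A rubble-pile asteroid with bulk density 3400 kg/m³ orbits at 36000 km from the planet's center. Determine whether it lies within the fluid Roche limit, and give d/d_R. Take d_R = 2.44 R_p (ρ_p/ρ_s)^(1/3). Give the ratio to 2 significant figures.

d_R = 2.44 × (25000 km) × (1300/3400)^(1/3) = 44270 km
d/d_R = (36000) / (44270) = 0.81
Since d/d_R < 1, the body is inside the Roche limit.

inside; d/d_R ≈ 0.81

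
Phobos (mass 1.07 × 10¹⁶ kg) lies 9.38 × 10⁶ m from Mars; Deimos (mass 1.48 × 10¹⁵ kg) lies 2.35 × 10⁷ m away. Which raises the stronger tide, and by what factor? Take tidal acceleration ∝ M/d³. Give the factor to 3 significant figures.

Tidal stretch scales as M/d³; compute that for each body.
Phobos: (1.07 × 10¹⁶) / (9.38 × 10⁶)³ = 1.297 × 10⁻⁵
Deimos: (1.48 × 10¹⁵) / (2.35 × 10⁷)³ = 1.140 × 10⁻⁷
Ratio (larger/smaller) = 114

Phobos, by a factor of ≈ 114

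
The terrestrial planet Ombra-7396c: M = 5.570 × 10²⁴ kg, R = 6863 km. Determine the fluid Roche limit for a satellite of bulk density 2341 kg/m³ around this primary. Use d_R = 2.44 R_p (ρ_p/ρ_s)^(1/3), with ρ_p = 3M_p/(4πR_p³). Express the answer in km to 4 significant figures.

20210 km

ρ_p = 3M_p/(4πR_p³) = 3 × (5.570 × 10²⁴) / (4π × (6.863 × 10⁶ m)³) = 4114 kg/m³
d_R = 2.44 × 6863 km × (4114/2341)^(1/3)
    = 20210 km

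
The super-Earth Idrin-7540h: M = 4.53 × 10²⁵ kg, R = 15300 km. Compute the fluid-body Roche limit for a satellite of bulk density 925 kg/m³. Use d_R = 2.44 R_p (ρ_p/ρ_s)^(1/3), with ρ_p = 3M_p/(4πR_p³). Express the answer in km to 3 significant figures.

ρ_p = 3M_p/(4πR_p³) = 3 × (4.53 × 10²⁵) / (4π × (1.53 × 10⁷ m)³) = 3020 kg/m³
d_R = 2.44 × 15300 km × (3020/925)^(1/3)
    = 55400 km

55400 km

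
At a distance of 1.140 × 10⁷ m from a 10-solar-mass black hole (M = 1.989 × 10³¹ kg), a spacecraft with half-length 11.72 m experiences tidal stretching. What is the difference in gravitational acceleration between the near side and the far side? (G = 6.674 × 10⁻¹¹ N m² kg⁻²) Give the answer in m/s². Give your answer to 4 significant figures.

Near-to-far spans 2r, so the tidal difference is twice the near-to-center value: 4GMr/d³.
a_tidal = 4GMr/d³
        = 4 × (6.674 × 10⁻¹¹) × (1.989 × 10³¹) × (11.72) / (1.140 × 10⁷)³
        = 4.200 × 10¹ m/s²

4.200 × 10¹ m/s²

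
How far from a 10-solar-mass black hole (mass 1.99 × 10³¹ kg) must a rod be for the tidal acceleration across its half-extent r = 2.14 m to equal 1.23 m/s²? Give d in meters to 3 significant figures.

2GMr/d³ = a_tidal  ⇒  d = (2GMr / a_tidal)^(1/3)
d = (2 × 6.674×10⁻¹¹ × (1.99 × 10³¹) × (2.14) / (1.23))^(1/3)
  = 1.67 × 10⁷ m

1.67 × 10⁷ m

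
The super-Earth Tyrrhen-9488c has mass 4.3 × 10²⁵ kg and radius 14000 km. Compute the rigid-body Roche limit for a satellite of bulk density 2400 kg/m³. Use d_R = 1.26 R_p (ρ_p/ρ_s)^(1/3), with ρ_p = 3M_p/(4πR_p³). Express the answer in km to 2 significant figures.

ρ_p = 3M_p/(4πR_p³) = 3 × (4.3 × 10²⁵) / (4π × (1.4 × 10⁷ m)³) = 3700 kg/m³
d_R = 1.26 × 14000 km × (3700/2400)^(1/3)
    = 20000 km

20000 km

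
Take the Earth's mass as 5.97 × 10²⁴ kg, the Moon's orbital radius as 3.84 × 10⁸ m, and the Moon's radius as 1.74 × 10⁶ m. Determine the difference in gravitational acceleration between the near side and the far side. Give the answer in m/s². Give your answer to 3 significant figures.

Δg = 4GMr/d³
   = 4 × (6.674 × 10⁻¹¹) × (5.97 × 10²⁴) × (1.74 × 10⁶) / (3.84 × 10⁸)³
   = 4.90 × 10⁻⁵ m/s²

4.90 × 10⁻⁵ m/s²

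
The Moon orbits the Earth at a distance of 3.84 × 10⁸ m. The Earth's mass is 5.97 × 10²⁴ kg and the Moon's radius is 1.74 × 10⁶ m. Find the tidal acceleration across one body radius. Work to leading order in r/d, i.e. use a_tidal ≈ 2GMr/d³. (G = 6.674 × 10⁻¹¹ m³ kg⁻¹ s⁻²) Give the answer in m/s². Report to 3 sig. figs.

Δa = 2GMr/d³
   = 2 × (6.674 × 10⁻¹¹) × (5.97 × 10²⁴) × (1.74 × 10⁶) / (3.84 × 10⁸)³
   = 2.45 × 10⁻⁵ m/s²

2.45 × 10⁻⁵ m/s²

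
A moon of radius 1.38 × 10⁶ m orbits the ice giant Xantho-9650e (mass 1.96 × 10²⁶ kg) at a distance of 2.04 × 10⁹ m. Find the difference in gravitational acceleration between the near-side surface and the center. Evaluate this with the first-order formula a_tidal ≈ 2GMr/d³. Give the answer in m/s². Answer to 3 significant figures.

The tidal stretch is the gradient of GM/d² times the body's extent r, hence the 1/d³ dependence.
Δg = 2GMr/d³
   = 2 × (6.674 × 10⁻¹¹) × (1.96 × 10²⁶) × (1.38 × 10⁶) / (2.04 × 10⁹)³
   = 4.25 × 10⁻⁶ m/s²

4.25 × 10⁻⁶ m/s²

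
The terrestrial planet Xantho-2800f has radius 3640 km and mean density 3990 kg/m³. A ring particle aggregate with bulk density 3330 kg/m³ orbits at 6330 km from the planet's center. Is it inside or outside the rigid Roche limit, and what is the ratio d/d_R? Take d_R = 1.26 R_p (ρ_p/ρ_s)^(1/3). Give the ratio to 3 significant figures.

outside; d/d_R ≈ 1.30

d_R = 1.26 × (3640 km) × (3990/3330)^(1/3) = 4871 km
d/d_R = (6330) / (4871) = 1.30
Since d/d_R > 1, the body is outside the Roche limit.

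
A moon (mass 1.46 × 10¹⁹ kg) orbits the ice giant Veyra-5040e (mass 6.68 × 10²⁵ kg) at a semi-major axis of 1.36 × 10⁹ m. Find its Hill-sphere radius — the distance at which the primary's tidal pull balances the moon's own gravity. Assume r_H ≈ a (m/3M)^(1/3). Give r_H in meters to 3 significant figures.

r_H ≈ a (m/3M)^(1/3)
    = (1.36 × 10⁹) × (1.46 × 10¹⁹ / (3 × 6.68 × 10²⁵))^(1/3)
    = 5.68 × 10⁶ m

5.68 × 10⁶ m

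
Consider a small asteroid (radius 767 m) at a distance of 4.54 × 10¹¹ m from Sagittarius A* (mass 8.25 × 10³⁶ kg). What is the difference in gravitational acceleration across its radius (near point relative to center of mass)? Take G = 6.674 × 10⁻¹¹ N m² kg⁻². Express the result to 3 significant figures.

9.03 × 10⁻⁶ m/s²

a_tidal = 2GMr/d³
        = 2 × (6.674 × 10⁻¹¹) × (8.25 × 10³⁶) × (767) / (4.54 × 10¹¹)³
        = 9.03 × 10⁻⁶ m/s²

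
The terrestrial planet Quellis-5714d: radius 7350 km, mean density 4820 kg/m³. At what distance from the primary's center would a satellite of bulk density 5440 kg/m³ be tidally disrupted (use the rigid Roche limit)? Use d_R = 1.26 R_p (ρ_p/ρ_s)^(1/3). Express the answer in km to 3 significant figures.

d_R = 1.26 × 7350 km × (4820/5440)^(1/3)
    = 8890 km

8890 km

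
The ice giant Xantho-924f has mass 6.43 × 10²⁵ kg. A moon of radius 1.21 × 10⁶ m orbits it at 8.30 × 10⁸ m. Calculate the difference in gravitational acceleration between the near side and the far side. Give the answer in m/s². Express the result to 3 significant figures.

3.63 × 10⁻⁵ m/s²

a_tidal = 4GMr/d³
        = 4 × (6.674 × 10⁻¹¹) × (6.43 × 10²⁵) × (1.21 × 10⁶) / (8.30 × 10⁸)³
        = 3.63 × 10⁻⁵ m/s²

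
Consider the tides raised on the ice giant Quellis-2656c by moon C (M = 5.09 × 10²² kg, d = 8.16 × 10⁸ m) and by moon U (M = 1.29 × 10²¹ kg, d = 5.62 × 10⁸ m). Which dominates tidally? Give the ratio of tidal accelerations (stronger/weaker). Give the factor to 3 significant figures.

Moon C, by a factor of ≈ 12.9

The tide-raising term goes as M/d³ (the gradient of a 1/d² field).
Moon C: (5.09 × 10²²) / (8.16 × 10⁸)³ = 9.368 × 10⁻⁵
Moon U: (1.29 × 10²¹) / (5.62 × 10⁸)³ = 7.267 × 10⁻⁶
Ratio (larger/smaller) = 12.9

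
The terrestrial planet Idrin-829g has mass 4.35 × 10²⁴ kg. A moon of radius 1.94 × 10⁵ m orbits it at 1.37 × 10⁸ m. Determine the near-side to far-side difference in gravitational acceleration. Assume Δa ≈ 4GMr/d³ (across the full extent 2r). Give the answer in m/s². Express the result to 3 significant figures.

8.76 × 10⁻⁵ m/s²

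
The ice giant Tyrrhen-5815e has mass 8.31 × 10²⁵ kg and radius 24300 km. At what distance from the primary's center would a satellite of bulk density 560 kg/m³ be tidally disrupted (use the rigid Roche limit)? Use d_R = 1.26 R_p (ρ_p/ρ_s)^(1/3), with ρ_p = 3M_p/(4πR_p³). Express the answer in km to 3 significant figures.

41400 km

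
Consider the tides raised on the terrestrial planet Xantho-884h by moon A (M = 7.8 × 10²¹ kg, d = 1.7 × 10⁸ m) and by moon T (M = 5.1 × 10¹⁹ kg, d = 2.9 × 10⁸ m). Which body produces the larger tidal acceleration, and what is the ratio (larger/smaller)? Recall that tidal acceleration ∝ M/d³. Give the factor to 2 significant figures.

Moon A, by a factor of ≈ 760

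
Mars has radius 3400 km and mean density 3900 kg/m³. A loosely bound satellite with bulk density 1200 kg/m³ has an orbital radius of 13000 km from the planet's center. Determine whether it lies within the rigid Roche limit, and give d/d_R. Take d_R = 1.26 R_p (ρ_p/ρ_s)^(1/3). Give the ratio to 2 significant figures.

d_R = 1.26 × (3400 km) × (3900/1200)^(1/3) = 6346 km
d/d_R = (13000) / (6346) = 2.0
Since d/d_R > 1, the body is outside the Roche limit.

outside; d/d_R ≈ 2.0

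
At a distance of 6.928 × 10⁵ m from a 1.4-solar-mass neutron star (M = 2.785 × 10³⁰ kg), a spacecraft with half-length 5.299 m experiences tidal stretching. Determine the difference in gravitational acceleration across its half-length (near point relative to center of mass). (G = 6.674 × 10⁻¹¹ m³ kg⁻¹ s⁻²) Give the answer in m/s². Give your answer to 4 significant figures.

5.924 × 10³ m/s²

Differencing GM/(d−r)² and GM/d² to first order in r/d gives 2GMr/d³.
a_tidal = 2GMr/d³
        = 2 × (6.674 × 10⁻¹¹) × (2.785 × 10³⁰) × (5.299) / (6.928 × 10⁵)³
        = 5.924 × 10³ m/s²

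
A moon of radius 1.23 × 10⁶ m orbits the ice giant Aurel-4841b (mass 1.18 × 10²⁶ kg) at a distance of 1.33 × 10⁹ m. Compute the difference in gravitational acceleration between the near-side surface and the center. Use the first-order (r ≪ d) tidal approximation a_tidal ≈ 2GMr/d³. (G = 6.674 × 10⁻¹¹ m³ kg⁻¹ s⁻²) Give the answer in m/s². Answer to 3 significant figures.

Δg = 2GMr/d³
   = 2 × (6.674 × 10⁻¹¹) × (1.18 × 10²⁶) × (1.23 × 10⁶) / (1.33 × 10⁹)³
   = 8.23 × 10⁻⁶ m/s²

8.23 × 10⁻⁶ m/s²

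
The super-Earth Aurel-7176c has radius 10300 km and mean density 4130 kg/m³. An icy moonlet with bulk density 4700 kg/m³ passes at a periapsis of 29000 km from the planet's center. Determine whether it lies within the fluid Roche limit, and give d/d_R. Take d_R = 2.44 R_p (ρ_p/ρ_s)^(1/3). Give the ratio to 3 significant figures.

outside; d/d_R ≈ 1.20

d_R = 2.44 × (10300 km) × (4130/4700)^(1/3) = 24070 km
d/d_R = (29000) / (24070) = 1.20
Since d/d_R > 1, the body is outside the Roche limit.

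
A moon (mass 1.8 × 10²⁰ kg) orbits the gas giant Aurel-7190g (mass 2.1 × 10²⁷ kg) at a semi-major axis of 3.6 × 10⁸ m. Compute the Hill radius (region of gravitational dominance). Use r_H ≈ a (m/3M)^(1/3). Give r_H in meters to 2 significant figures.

r_H ≈ a (m/3M)^(1/3)
    = (3.6 × 10⁸) × (1.8 × 10²⁰ / (3 × 2.1 × 10²⁷))^(1/3)
    = 1.1 × 10⁶ m

1.1 × 10⁶ m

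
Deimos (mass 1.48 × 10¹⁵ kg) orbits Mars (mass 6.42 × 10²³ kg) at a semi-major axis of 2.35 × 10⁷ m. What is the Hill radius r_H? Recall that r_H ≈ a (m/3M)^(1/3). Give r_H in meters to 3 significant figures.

r_H ≈ a (m/3M)^(1/3)
    = (2.35 × 10⁷) × (1.48 × 10¹⁵ / (3 × 6.42 × 10²³))^(1/3)
    = 2.15 × 10⁴ m

2.15 × 10⁴ m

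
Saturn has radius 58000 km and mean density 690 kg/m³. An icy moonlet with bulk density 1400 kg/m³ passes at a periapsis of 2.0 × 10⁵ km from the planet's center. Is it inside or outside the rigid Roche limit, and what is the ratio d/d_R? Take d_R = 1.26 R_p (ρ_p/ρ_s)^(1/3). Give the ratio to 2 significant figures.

outside; d/d_R ≈ 3.5

d_R = 1.26 × (58000 km) × (690/1400)^(1/3) = 57730 km
d/d_R = (2.0 × 10⁵) / (57730) = 3.5
Since d/d_R > 1, the body is outside the Roche limit.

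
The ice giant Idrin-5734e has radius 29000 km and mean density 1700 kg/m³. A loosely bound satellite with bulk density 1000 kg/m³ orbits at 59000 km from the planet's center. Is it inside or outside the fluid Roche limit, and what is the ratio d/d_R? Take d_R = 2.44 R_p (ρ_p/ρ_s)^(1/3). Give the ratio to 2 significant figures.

d_R = 2.44 × (29000 km) × (1700/1000)^(1/3) = 84450 km
d/d_R = (59000) / (84450) = 0.70
Since d/d_R < 1, the body is inside the Roche limit.

inside; d/d_R ≈ 0.70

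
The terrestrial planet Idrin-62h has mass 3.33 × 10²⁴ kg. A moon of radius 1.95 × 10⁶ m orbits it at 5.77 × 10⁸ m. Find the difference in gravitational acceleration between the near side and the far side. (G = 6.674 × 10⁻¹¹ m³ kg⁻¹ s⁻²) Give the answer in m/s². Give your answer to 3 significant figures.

9.02 × 10⁻⁶ m/s²

Δa = 4GMr/d³
   = 4 × (6.674 × 10⁻¹¹) × (3.33 × 10²⁴) × (1.95 × 10⁶) / (5.77 × 10⁸)³
   = 9.02 × 10⁻⁶ m/s²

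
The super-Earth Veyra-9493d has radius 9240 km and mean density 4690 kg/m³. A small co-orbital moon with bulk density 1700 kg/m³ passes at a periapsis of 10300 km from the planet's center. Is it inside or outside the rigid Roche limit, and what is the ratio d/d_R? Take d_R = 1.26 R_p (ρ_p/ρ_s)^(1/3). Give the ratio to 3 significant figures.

inside; d/d_R ≈ 0.631

d_R = 1.26 × (9240 km) × (4690/1700)^(1/3) = 16330 km
d/d_R = (10300) / (16330) = 0.631
Since d/d_R < 1, the body is inside the Roche limit.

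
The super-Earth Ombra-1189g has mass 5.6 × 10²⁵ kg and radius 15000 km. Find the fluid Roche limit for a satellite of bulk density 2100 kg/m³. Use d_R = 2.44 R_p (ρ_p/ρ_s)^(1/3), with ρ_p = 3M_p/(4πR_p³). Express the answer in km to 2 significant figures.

ρ_p = 3M_p/(4πR_p³) = 3 × (5.6 × 10²⁵) / (4π × (1.5 × 10⁷ m)³) = 4000 kg/m³
d_R = 2.44 × 15000 km × (4000/2100)^(1/3)
    = 45000 km

45000 km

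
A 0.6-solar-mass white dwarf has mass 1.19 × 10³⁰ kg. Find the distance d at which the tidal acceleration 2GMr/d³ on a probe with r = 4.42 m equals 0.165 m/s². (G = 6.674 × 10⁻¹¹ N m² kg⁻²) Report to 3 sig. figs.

2GMr/d³ = a_tidal  ⇒  d = (2GMr / a_tidal)^(1/3)
d = (2 × 6.674×10⁻¹¹ × (1.19 × 10³⁰) × (4.42) / (0.165))^(1/3)
  = 1.62 × 10⁷ m

1.62 × 10⁷ m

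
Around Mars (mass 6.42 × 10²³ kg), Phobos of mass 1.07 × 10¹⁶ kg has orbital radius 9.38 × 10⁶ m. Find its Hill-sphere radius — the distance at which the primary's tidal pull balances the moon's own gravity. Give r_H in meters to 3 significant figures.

1.66 × 10⁴ m

r_H ≈ a (m/3M)^(1/3)
    = (9.38 × 10⁶) × (1.07 × 10¹⁶ / (3 × 6.42 × 10²³))^(1/3)
    = 1.66 × 10⁴ m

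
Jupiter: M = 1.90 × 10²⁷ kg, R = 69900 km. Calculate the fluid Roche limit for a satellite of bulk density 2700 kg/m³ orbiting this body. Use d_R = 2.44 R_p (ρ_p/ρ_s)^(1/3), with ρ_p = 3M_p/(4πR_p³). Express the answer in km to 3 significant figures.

1.35 × 10⁵ km

ρ_p = 3M_p/(4πR_p³) = 3 × (1.90 × 10²⁷) / (4π × (6.99 × 10⁷ m)³) = 1330 kg/m³
d_R = 2.44 × 69900 km × (1330/2700)^(1/3)
    = 1.35 × 10⁵ km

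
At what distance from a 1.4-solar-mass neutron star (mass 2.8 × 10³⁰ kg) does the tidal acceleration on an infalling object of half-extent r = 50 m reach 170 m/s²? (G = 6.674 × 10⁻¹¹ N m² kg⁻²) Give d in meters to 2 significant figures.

2GMr/d³ = a_tidal  ⇒  d = (2GMr / a_tidal)^(1/3)
d = (2 × 6.674×10⁻¹¹ × (2.8 × 10³⁰) × (50) / (170))^(1/3)
  = 4.8 × 10⁶ m

4.8 × 10⁶ m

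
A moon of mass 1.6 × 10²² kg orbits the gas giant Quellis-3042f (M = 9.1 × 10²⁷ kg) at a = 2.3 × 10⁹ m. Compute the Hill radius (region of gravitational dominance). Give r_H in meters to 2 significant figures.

r_H ≈ a (m/3M)^(1/3)
    = (2.3 × 10⁹) × (1.6 × 10²² / (3 × 9.1 × 10²⁷))^(1/3)
    = 1.9 × 10⁷ m

1.9 × 10⁷ m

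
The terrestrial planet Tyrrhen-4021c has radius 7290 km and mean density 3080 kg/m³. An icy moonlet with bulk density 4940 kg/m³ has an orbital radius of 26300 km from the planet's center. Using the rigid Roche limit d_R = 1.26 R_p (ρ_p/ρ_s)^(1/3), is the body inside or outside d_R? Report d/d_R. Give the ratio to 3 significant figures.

outside; d/d_R ≈ 3.35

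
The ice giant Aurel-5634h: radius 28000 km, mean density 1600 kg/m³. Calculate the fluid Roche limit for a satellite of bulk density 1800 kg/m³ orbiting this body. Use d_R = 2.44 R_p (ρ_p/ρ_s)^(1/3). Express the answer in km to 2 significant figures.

d_R = 2.44 × 28000 km × (1600/1800)^(1/3)
    = 66000 km

66000 km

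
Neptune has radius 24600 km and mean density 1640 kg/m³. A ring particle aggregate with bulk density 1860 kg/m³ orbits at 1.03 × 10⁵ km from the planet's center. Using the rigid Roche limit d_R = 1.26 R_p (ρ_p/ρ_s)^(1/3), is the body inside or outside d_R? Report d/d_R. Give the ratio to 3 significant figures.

d_R = 1.26 × (24600 km) × (1640/1860)^(1/3) = 29720 km
d/d_R = (1.03 × 10⁵) / (29720) = 3.47
Since d/d_R > 1, the body is outside the Roche limit.

outside; d/d_R ≈ 3.47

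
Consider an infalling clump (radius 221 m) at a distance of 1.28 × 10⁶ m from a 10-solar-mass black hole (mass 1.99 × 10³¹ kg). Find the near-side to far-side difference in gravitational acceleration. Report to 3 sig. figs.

5.60 × 10⁵ m/s²

Δg = 4GMr/d³
   = 4 × (6.674 × 10⁻¹¹) × (1.99 × 10³¹) × (221) / (1.28 × 10⁶)³
   = 5.60 × 10⁵ m/s²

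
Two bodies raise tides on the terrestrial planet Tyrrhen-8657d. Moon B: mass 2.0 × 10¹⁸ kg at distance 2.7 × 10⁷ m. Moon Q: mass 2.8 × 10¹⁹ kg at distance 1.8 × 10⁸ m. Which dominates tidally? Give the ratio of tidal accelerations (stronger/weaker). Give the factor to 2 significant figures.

Moon B, by a factor of ≈ 21

Tidal acceleration ∝ M/d³, so compare M/d³ for each.
Moon B: (2.0 × 10¹⁸) / (2.7 × 10⁷)³ = 1.016 × 10⁻⁴
Moon Q: (2.8 × 10¹⁹) / (1.8 × 10⁸)³ = 4.801 × 10⁻⁶
Ratio (larger/smaller) = 21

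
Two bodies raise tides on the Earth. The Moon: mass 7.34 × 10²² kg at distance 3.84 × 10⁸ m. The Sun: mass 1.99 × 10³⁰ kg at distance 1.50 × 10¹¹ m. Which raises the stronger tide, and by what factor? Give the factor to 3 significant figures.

Compare M/d³ for the two perturbers:
The Moon: (7.34 × 10²²) / (3.84 × 10⁸)³ = 1.296 × 10⁻³
The Sun: (1.99 × 10³⁰) / (1.50 × 10¹¹)³ = 5.896 × 10⁻⁴
Ratio (larger/smaller) = 2.20

The Moon, by a factor of ≈ 2.20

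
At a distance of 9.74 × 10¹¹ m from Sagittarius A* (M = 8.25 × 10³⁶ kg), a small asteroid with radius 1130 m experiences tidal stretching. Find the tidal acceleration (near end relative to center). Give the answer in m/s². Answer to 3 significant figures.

1.35 × 10⁻⁶ m/s²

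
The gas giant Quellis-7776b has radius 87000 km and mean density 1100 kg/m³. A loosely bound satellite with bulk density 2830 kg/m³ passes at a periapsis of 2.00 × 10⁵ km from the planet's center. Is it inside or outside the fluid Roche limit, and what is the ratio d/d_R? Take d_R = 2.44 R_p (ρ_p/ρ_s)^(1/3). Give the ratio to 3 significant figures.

d_R = 2.44 × (87000 km) × (1100/2830)^(1/3) = 1.549 × 10⁵ km
d/d_R = (2.00 × 10⁵) / (1.549 × 10⁵) = 1.29
Since d/d_R > 1, the body is outside the Roche limit.

outside; d/d_R ≈ 1.29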